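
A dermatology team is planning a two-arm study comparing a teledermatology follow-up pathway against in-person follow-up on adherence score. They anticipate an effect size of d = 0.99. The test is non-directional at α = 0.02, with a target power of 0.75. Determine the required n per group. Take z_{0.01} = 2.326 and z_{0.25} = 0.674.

For two independent groups with equal n: n = 2·((z_{α/2} + z_β) / d)².
z_{α/2} + z_β = 2.326 + 0.674 = 3.000.
n = 2 × (3.000 / 0.99)² = 2 × 3.030² = 2 × 9.18 = 18.4.
Round up to the next whole participant.

n = 19 per group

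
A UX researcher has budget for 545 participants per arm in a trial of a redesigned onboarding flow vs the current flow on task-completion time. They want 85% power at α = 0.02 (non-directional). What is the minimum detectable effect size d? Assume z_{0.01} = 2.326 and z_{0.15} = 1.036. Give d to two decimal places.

d_min ≈ 0.20

For two independent groups of n = 545 each: d_min = (z_{α/2} + z_β)·√(2/n).
z-sum = 2.326 + 1.036 = 3.362.
d_min = 3.362 × √(2/545) = 3.362 × 0.0606 = 0.204.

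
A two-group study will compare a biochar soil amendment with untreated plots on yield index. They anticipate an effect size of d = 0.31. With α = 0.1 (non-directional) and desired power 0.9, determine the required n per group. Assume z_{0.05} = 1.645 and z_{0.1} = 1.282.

n = 179 per group

For two independent groups with equal n: n = 2·((z_{α/2} + z_β) / d)².
z_{α/2} + z_β = 1.645 + 1.282 = 2.927.
n = 2 × (2.927 / 0.31)² = 2 × 9.442² = 2 × 89.15 = 178.3.
Round up to the next whole participant.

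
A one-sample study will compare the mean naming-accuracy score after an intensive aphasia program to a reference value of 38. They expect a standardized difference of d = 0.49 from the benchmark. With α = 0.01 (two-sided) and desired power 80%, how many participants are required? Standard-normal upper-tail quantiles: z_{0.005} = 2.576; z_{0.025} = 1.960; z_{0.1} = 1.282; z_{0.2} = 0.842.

n = 49

For a one-sample test: n = ((z_{α/2} + z_β) / d)².
z_{α/2} + z_β = 2.576 + 0.842 = 3.418.
n = (3.418 / 0.49)² = 6.976² = 48.66.
Round up.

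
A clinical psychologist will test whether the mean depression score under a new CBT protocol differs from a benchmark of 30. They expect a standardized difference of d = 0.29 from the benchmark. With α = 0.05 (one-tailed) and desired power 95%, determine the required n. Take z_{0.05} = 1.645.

n = 129

For a one-sample test: n = ((z_{α} + z_β) / d)².
z_{α} + z_β = 1.645 + 1.645 = 3.290.
n = (3.290 / 0.29)² = 11.345² = 128.71.
Round up.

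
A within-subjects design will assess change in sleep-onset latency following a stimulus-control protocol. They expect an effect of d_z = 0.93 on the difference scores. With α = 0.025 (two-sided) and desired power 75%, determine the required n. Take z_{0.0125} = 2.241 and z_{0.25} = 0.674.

For a paired (one-sample on differences) test: n = ((z_{α/2} + z_β) / d)².
z_{α/2} + z_β = 2.241 + 0.674 = 2.915.
n = (2.915 / 0.93)² = 3.134² = 9.82.
Round up.

n = 10 pairs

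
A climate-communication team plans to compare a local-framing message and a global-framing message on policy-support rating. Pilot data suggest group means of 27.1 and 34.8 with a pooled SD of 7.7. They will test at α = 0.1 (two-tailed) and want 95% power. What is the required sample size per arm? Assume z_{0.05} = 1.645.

n = 22 per group

Cohen's d = |M₁ − M₂| / SD_pooled = |27.1 − 34.8| / 7.7 = 7.7 / 7.7 = 1.000.
For two independent groups with equal n: n = 2·((z_{α/2} + z_β) / d)².
z_{α/2} + z_β = 1.645 + 1.645 = 3.290.
n = 2 × (3.290 / 1.000)² = 2 × 3.290² = 2 × 10.82 = 21.6.
Round up to the next whole participant.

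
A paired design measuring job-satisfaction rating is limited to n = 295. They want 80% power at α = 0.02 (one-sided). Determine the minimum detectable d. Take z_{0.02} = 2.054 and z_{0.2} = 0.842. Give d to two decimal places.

d_min ≈ 0.17

For a single sample (or paired design) of n = 295: d_min = (z_{α} + z_β)/√n.
z-sum = 2.054 + 0.842 = 2.896.
d_min = 2.896 / √295 = 2.896 / 17.176 = 0.169.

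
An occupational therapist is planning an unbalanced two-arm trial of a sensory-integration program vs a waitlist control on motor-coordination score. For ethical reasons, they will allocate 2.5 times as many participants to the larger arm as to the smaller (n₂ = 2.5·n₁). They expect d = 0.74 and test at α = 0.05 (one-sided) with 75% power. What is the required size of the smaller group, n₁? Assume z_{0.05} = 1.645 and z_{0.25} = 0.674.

With allocation ratio k = n₂/n₁ = 2.5, Var(x̄₁−x̄₂) = σ²(1/n₁ + 1/(k·n₁)) = σ²·(k+1)/(k·n₁).
So n₁ = (1 + 1/k)·((z_{α} + z_β)/d)² = 1.400 × (2.319/0.74)².
n₁ = 1.400 × 9.82 = 13.7.
Round up: n₁ = 14, giving n₂ = 2.5 × 14 = 35.

n₁ = 14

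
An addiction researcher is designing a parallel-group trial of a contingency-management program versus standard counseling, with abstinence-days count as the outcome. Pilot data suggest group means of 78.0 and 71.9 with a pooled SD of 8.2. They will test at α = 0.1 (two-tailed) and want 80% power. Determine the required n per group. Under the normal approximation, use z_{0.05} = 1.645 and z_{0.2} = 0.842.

Cohen's d = |M₁ − M₂| / SD_pooled = |78.0 − 71.9| / 8.2 = 6.1 / 8.2 = 0.744.
For two independent groups with equal n: n = 2·((z_{α/2} + z_β) / d)².
z_{α/2} + z_β = 1.645 + 0.842 = 2.487.
n = 2 × (2.487 / 0.744)² = 2 × 3.343² = 2 × 11.17 = 22.3.
Round up to the next whole participant.

n = 23 per group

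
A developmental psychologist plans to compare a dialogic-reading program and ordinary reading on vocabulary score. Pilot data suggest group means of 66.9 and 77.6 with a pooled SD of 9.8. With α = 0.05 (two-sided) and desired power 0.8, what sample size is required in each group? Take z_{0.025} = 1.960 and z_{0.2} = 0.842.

n = 14 per group

Cohen's d = |M₁ − M₂| / SD_pooled = |66.9 − 77.6| / 9.8 = 10.7 / 9.8 = 1.092.
For two independent groups with equal n: n = 2·((z_{α/2} + z_β) / d)².
z_{α/2} + z_β = 1.960 + 0.842 = 2.802.
n = 2 × (2.802 / 1.092)² = 2 × 2.566² = 2 × 6.58 = 13.2.
Round up to the next whole participant.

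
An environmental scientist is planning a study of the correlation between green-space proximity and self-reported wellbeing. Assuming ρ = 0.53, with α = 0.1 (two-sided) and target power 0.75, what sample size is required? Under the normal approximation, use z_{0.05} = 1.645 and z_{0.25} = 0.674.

Fisher's z: C = ½·ln((1+r)/(1−r)) = ½·ln(3.2553) = 0.5901.
n = ((z_{α/2} + z_β)/C)² + 3.
(1.645 + 0.674) / 0.5901 = 2.319 / 0.5901 = 3.930.
n = 3.930² + 3 = 15.44 + 3 = 18.4.
Round up.

n = 19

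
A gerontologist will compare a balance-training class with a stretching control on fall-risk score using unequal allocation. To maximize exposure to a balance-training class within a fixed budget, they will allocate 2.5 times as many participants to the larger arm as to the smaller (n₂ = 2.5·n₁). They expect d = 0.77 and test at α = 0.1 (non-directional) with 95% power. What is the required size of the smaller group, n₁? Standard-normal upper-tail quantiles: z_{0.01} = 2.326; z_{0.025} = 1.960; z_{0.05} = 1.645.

n₁ = 26

With allocation ratio k = n₂/n₁ = 2.5, Var(x̄₁−x̄₂) = σ²(1/n₁ + 1/(k·n₁)) = σ²·(k+1)/(k·n₁).
So n₁ = (1 + 1/k)·((z_{α/2} + z_β)/d)² = 1.400 × (3.290/0.77)².
n₁ = 1.400 × 18.26 = 25.6.
Round up: n₁ = 26, giving n₂ = 2.5 × 26 = 65.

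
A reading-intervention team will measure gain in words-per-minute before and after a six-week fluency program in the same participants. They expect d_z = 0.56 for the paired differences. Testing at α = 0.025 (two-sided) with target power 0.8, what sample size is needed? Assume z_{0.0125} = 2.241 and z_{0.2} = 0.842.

For a paired (one-sample on differences) test: n = ((z_{α/2} + z_β) / d)².
z_{α/2} + z_β = 2.241 + 0.842 = 3.083.
n = (3.083 / 0.56)² = 5.505² = 30.31.
Round up.

n = 31 pairs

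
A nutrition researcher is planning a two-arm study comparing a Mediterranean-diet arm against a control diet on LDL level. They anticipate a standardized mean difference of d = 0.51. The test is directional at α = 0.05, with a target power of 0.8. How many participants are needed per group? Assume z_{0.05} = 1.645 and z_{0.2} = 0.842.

n = 48 per group

For two independent groups with equal n: n = 2·((z_{α} + z_β) / d)².
z_{α} + z_β = 1.645 + 0.842 = 2.487.
n = 2 × (2.487 / 0.51)² = 2 × 4.876² = 2 × 23.78 = 47.6.
Round up to the next whole participant.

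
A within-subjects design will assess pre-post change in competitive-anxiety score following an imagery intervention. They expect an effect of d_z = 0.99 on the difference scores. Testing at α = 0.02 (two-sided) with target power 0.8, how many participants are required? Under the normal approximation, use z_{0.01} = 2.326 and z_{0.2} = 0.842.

For a paired (one-sample on differences) test: n = ((z_{α/2} + z_β) / d)².
z_{α/2} + z_β = 2.326 + 0.842 = 3.168.
n = (3.168 / 0.99)² = 3.200² = 10.24.
Round up.

n = 11 pairs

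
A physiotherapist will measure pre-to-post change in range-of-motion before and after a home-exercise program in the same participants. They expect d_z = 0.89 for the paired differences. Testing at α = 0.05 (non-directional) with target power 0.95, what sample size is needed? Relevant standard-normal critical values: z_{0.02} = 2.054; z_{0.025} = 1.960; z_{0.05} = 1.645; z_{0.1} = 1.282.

For a paired (one-sample on differences) test: n = ((z_{α/2} + z_β) / d)².
z_{α/2} + z_β = 1.960 + 1.645 = 3.605.
n = (3.605 / 0.89)² = 4.051² = 16.41.
Round up.

n = 17 pairs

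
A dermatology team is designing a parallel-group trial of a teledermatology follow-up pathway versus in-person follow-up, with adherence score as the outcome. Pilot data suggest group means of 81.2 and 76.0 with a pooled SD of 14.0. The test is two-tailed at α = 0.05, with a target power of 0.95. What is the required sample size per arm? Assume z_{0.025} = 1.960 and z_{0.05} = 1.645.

Cohen's d = |M₁ − M₂| / SD_pooled = |81.2 − 76.0| / 14.0 = 5.2 / 14.0 = 0.371.
For two independent groups with equal n: n = 2·((z_{α/2} + z_β) / d)².
z_{α/2} + z_β = 1.960 + 1.645 = 3.605.
n = 2 × (3.605 / 0.371)² = 2 × 9.717² = 2 × 94.42 = 188.8.
Round up to the next whole participant.

n = 189 per group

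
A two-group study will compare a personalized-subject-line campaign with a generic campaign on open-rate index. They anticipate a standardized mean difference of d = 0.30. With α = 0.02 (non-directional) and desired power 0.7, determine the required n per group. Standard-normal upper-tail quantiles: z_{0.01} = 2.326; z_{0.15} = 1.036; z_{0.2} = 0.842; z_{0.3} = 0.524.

n = 181 per group

For two independent groups with equal n: n = 2·((z_{α/2} + z_β) / d)².
z_{α/2} + z_β = 2.326 + 0.524 = 2.850.
n = 2 × (2.850 / 0.30)² = 2 × 9.500² = 2 × 90.25 = 180.5.
Round up to the next whole participant.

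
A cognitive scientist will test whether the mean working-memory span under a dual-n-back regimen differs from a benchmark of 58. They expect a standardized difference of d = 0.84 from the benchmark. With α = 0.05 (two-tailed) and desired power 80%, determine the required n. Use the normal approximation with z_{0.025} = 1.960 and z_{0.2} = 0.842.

For a one-sample test: n = ((z_{α/2} + z_β) / d)².
z_{α/2} + z_β = 1.960 + 0.842 = 2.802.
n = (2.802 / 0.84)² = 3.336² = 11.13.
Round up.

n = 12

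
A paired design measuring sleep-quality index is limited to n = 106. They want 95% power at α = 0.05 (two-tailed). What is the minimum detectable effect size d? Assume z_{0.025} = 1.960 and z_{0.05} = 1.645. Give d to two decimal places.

For a single sample (or paired design) of n = 106: d_min = (z_{α/2} + z_β)/√n.
z-sum = 1.960 + 1.645 = 3.605.
d_min = 3.605 / √106 = 3.605 / 10.296 = 0.350.

d_min ≈ 0.35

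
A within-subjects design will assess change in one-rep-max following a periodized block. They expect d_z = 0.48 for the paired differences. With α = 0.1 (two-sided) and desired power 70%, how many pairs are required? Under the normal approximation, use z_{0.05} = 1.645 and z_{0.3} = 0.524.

For a paired (one-sample on differences) test: n = ((z_{α/2} + z_β) / d)².
z_{α/2} + z_β = 1.645 + 0.524 = 2.169.
n = (2.169 / 0.48)² = 4.519² = 20.42.
Round up.

n = 21 pairs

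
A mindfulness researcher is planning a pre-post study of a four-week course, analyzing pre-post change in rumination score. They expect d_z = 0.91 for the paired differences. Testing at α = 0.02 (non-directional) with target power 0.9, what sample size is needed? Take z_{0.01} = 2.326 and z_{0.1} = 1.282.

For a paired (one-sample on differences) test: n = ((z_{α/2} + z_β) / d)².
z_{α/2} + z_β = 2.326 + 1.282 = 3.608.
n = (3.608 / 0.91)² = 3.965² = 15.72.
Round up.

n = 16 pairs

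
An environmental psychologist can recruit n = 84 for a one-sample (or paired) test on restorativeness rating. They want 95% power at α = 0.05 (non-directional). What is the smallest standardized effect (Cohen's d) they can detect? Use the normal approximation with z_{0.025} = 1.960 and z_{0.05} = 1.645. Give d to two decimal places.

d_min ≈ 0.39

For a single sample (or paired design) of n = 84: d_min = (z_{α/2} + z_β)/√n.
z-sum = 1.960 + 1.645 = 3.605.
d_min = 3.605 / √84 = 3.605 / 9.165 = 0.393.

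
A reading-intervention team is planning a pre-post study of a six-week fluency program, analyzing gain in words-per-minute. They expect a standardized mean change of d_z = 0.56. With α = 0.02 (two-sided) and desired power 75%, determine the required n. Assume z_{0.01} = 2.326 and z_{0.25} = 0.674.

n = 29 pairs

For a paired (one-sample on differences) test: n = ((z_{α/2} + z_β) / d)².
z_{α/2} + z_β = 2.326 + 0.674 = 3.000.
n = (3.000 / 0.56)² = 5.357² = 28.70.
Round up.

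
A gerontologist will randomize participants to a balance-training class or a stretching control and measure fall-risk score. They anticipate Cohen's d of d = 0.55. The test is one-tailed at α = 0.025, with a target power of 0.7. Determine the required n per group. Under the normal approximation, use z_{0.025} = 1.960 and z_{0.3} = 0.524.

For two independent groups with equal n: n = 2·((z_{α} + z_β) / d)².
z_{α} + z_β = 1.960 + 0.524 = 2.484.
n = 2 × (2.484 / 0.55)² = 2 × 4.516² = 2 × 20.40 = 40.8.
Round up to the next whole participant.

n = 41 per group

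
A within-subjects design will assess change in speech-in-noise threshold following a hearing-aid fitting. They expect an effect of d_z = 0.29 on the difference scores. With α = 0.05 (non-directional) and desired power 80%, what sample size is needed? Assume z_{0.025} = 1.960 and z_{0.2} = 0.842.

n = 94 pairs

For a paired (one-sample on differences) test: n = ((z_{α/2} + z_β) / d)².
z_{α/2} + z_β = 1.960 + 0.842 = 2.802.
n = (2.802 / 0.29)² = 9.662² = 93.36.
Round up.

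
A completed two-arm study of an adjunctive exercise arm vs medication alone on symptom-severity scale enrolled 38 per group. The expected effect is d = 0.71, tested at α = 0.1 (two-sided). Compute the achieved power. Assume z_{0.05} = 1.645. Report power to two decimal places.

For two equal groups, power = Φ(d·√(n/2) − z_{α/2}).
d·√(n/2) = 0.71 × √(38/2) = 0.71 × 4.359 = 3.095.
z_β = 3.095 − 1.645 = 1.450.
Power = Φ(1.450) = 0.926.

power ≈ 0.93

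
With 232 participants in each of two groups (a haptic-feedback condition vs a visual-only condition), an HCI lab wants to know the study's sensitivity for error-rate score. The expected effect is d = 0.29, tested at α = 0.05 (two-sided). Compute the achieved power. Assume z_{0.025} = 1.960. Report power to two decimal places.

For two equal groups, power = Φ(d·√(n/2) − z_{α/2}).
d·√(n/2) = 0.29 × √(232/2) = 0.29 × 10.770 = 3.123.
z_β = 3.123 − 1.960 = 1.163.
Power = Φ(1.163) = 0.878.

power ≈ 0.88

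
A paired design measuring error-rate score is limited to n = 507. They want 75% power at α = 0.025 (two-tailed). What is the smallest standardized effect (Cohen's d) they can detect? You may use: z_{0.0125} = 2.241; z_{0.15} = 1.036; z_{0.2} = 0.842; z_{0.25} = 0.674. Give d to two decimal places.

d_min ≈ 0.13

For a single sample (or paired design) of n = 507: d_min = (z_{α/2} + z_β)/√n.
z-sum = 2.241 + 0.674 = 2.915.
d_min = 2.915 / √507 = 2.915 / 22.517 = 0.129.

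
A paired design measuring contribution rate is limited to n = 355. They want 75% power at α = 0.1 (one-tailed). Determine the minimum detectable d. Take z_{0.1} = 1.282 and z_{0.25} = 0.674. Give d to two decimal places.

For a single sample (or paired design) of n = 355: d_min = (z_{α} + z_β)/√n.
z-sum = 1.282 + 0.674 = 1.956.
d_min = 1.956 / √355 = 1.956 / 18.841 = 0.104.

d_min ≈ 0.10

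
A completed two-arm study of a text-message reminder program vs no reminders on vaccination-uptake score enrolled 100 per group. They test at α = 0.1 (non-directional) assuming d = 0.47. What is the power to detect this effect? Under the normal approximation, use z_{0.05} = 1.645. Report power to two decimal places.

For two equal groups, power = Φ(d·√(n/2) − z_{α/2}).
d·√(n/2) = 0.47 × √(100/2) = 0.47 × 7.071 = 3.323.
z_β = 3.323 − 1.645 = 1.678.
Power = Φ(1.678) = 0.953.

power ≈ 0.95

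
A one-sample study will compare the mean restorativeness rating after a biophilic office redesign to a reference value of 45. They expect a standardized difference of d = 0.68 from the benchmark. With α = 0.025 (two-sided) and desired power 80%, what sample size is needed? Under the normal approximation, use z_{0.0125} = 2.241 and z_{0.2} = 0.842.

For a one-sample test: n = ((z_{α/2} + z_β) / d)².
z_{α/2} + z_β = 2.241 + 0.842 = 3.083.
n = (3.083 / 0.68)² = 4.534² = 20.56.
Round up.

n = 21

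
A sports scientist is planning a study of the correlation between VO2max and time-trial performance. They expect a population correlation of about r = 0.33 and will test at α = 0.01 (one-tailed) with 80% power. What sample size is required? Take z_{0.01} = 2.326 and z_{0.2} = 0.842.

Fisher's z: C = ½·ln((1+r)/(1−r)) = ½·ln(1.9851) = 0.3428.
n = ((z_{α} + z_β)/C)² + 3.
(2.326 + 0.842) / 0.3428 = 3.168 / 0.3428 = 9.242.
n = 9.242² + 3 = 85.41 + 3 = 88.4.
Round up.

n = 89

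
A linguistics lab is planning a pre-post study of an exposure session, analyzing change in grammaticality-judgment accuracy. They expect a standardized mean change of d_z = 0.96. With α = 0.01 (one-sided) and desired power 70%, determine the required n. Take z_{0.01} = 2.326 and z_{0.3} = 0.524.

For a paired (one-sample on differences) test: n = ((z_{α} + z_β) / d)².
z_{α} + z_β = 2.326 + 0.524 = 2.850.
n = (2.850 / 0.96)² = 2.969² = 8.81.
Round up.

n = 9 pairs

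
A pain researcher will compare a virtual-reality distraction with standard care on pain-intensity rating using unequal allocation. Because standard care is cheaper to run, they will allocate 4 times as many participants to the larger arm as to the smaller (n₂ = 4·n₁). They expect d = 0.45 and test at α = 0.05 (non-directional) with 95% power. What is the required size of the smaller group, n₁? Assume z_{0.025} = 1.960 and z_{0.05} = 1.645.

n₁ = 81

With allocation ratio k = n₂/n₁ = 4, Var(x̄₁−x̄₂) = σ²(1/n₁ + 1/(k·n₁)) = σ²·(k+1)/(k·n₁).
So n₁ = (1 + 1/k)·((z_{α/2} + z_β)/d)² = 1.250 × (3.605/0.45)².
n₁ = 1.250 × 64.18 = 80.2.
Round up: n₁ = 81, giving n₂ = 4 × 81 = 324.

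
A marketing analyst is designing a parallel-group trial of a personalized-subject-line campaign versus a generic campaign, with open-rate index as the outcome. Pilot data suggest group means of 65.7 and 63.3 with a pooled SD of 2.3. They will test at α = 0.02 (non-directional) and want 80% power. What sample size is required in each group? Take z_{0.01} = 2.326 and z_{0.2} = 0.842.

n = 19 per group

Cohen's d = |M₁ − M₂| / SD_pooled = |65.7 − 63.3| / 2.3 = 2.4 / 2.3 = 1.043.
For two independent groups with equal n: n = 2·((z_{α/2} + z_β) / d)².
z_{α/2} + z_β = 2.326 + 0.842 = 3.168.
n = 2 × (3.168 / 1.043)² = 2 × 3.037² = 2 × 9.23 = 18.5.
Round up to the next whole participant.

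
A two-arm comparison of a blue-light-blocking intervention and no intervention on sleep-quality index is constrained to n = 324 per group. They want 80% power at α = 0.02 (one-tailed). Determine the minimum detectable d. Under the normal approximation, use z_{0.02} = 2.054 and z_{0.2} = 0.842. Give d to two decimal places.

For two independent groups of n = 324 each: d_min = (z_{α} + z_β)·√(2/n).
z-sum = 2.054 + 0.842 = 2.896.
d_min = 2.896 × √(2/324) = 2.896 × 0.0786 = 0.228.

d_min ≈ 0.23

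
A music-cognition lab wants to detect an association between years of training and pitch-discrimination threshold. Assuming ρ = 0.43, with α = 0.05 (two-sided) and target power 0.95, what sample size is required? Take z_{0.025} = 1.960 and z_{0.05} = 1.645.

Fisher's z: C = ½·ln((1+r)/(1−r)) = ½·ln(2.5088) = 0.4599.
n = ((z_{α/2} + z_β)/C)² + 3.
(1.960 + 1.645) / 0.4599 = 3.605 / 0.4599 = 7.839.
n = 7.839² + 3 = 61.44 + 3 = 64.4.
Round up.

n = 65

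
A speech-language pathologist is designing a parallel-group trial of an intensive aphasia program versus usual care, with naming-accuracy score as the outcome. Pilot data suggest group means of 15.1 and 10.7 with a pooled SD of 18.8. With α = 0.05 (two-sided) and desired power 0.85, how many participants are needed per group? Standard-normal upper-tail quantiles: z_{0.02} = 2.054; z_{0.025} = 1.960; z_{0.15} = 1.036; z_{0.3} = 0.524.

Cohen's d = |M₁ − M₂| / SD_pooled = |15.1 − 10.7| / 18.8 = 4.4 / 18.8 = 0.234.
For two independent groups with equal n: n = 2·((z_{α/2} + z_β) / d)².
z_{α/2} + z_β = 1.960 + 1.036 = 2.996.
n = 2 × (2.996 / 0.234)² = 2 × 12.803² = 2 × 163.93 = 327.9.
Round up to the next whole participant.

n = 328 per group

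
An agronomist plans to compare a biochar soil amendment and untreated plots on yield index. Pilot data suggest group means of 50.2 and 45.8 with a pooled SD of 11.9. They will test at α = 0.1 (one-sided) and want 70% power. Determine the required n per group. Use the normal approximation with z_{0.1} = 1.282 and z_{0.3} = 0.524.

Cohen's d = |M₁ − M₂| / SD_pooled = |50.2 − 45.8| / 11.9 = 4.4 / 11.9 = 0.370.
For two independent groups with equal n: n = 2·((z_{α} + z_β) / d)².
z_{α} + z_β = 1.282 + 0.524 = 1.806.
n = 2 × (1.806 / 0.370)² = 2 × 4.881² = 2 × 23.82 = 47.6.
Round up to the next whole participant.

n = 48 per group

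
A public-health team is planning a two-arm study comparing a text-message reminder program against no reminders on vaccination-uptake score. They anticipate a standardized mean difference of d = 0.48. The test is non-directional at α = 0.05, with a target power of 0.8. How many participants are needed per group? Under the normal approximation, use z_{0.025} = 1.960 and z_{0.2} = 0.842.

For two independent groups with equal n: n = 2·((z_{α/2} + z_β) / d)².
z_{α/2} + z_β = 1.960 + 0.842 = 2.802.
n = 2 × (2.802 / 0.48)² = 2 × 5.838² = 2 × 34.08 = 68.2.
Round up to the next whole participant.

n = 69 per group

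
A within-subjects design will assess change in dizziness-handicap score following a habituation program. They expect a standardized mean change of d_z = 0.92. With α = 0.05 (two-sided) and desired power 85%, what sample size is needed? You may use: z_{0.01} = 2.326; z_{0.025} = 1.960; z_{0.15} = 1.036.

n = 11 pairs

For a paired (one-sample on differences) test: n = ((z_{α/2} + z_β) / d)².
z_{α/2} + z_β = 1.960 + 1.036 = 2.996.
n = (2.996 / 0.92)² = 3.257² = 10.60.
Round up.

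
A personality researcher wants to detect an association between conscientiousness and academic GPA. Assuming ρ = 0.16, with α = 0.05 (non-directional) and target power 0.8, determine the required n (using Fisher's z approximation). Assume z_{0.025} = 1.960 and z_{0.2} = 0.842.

n = 305

Fisher's z: C = ½·ln((1+r)/(1−r)) = ½·ln(1.3810) = 0.1614.
n = ((z_{α/2} + z_β)/C)² + 3.
(1.960 + 0.842) / 0.1614 = 2.802 / 0.1614 = 17.361.
n = 17.361² + 3 = 301.39 + 3 = 304.4.
Round up.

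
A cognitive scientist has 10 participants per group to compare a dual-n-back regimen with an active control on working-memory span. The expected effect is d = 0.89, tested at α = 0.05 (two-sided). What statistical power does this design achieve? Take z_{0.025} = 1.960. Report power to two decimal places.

For two equal groups, power = Φ(d·√(n/2) − z_{α/2}).
d·√(n/2) = 0.89 × √(10/2) = 0.89 × 2.236 = 1.990.
z_β = 1.990 − 1.960 = 0.030.
Power = Φ(0.030) = 0.512.

power ≈ 0.51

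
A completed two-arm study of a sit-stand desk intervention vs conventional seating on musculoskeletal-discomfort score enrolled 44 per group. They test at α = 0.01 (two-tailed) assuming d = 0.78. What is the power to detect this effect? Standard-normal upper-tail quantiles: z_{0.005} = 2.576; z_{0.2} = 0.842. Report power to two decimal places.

power ≈ 0.86

For two equal groups, power = Φ(d·√(n/2) − z_{α/2}).
d·√(n/2) = 0.78 × √(44/2) = 0.78 × 4.690 = 3.659.
z_β = 3.659 − 2.576 = 1.083.
Power = Φ(1.083) = 0.860.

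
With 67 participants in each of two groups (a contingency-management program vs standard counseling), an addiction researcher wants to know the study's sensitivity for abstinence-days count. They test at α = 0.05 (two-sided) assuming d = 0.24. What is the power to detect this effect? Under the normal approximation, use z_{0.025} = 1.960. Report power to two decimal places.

power ≈ 0.28

For two equal groups, power = Φ(d·√(n/2) − z_{α/2}).
d·√(n/2) = 0.24 × √(67/2) = 0.24 × 5.788 = 1.389.
z_β = 1.389 − 1.960 = -0.571.
Power = Φ(-0.571) = 0.284.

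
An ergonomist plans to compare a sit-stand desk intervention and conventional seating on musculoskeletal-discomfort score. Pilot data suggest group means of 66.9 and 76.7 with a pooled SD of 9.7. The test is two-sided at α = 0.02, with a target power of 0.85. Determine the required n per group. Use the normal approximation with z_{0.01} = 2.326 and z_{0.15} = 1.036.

n = 23 per group

Cohen's d = |M₁ − M₂| / SD_pooled = |66.9 − 76.7| / 9.7 = 9.8 / 9.7 = 1.010.
For two independent groups with equal n: n = 2·((z_{α/2} + z_β) / d)².
z_{α/2} + z_β = 2.326 + 1.036 = 3.362.
n = 2 × (3.362 / 1.010)² = 2 × 3.329² = 2 × 11.08 = 22.2.
Round up to the next whole participant.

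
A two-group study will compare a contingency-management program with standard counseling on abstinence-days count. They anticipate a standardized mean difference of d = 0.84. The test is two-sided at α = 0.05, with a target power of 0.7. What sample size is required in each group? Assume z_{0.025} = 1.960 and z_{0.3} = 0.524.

n = 18 per group

For two independent groups with equal n: n = 2·((z_{α/2} + z_β) / d)².
z_{α/2} + z_β = 1.960 + 0.524 = 2.484.
n = 2 × (2.484 / 0.84)² = 2 × 2.957² = 2 × 8.74 = 17.5.
Round up to the next whole participant.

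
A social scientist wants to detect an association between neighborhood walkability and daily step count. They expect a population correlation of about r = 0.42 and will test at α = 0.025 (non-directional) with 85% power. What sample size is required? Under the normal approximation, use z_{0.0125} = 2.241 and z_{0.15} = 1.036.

Fisher's z: C = ½·ln((1+r)/(1−r)) = ½·ln(2.4483) = 0.4477.
n = ((z_{α/2} + z_β)/C)² + 3.
(2.241 + 1.036) / 0.4477 = 3.277 / 0.4477 = 7.320.
n = 7.320² + 3 = 53.58 + 3 = 56.6.
Round up.

n = 57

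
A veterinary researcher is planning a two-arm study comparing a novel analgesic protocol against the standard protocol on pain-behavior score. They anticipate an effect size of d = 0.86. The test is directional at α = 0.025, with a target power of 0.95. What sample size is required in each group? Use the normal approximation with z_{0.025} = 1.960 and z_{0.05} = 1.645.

n = 36 per group

For two independent groups with equal n: n = 2·((z_{α} + z_β) / d)².
z_{α} + z_β = 1.960 + 1.645 = 3.605.
n = 2 × (3.605 / 0.86)² = 2 × 4.192² = 2 × 17.57 = 35.1.
Round up to the next whole participant.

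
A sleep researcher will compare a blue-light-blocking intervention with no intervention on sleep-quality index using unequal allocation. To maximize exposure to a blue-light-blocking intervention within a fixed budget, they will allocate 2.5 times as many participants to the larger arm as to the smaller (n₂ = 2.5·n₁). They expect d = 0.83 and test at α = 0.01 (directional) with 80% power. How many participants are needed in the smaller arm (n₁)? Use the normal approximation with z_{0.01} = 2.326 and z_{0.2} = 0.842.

n₁ = 21

With allocation ratio k = n₂/n₁ = 2.5, Var(x̄₁−x̄₂) = σ²(1/n₁ + 1/(k·n₁)) = σ²·(k+1)/(k·n₁).
So n₁ = (1 + 1/k)·((z_{α} + z_β)/d)² = 1.400 × (3.168/0.83)².
n₁ = 1.400 × 14.57 = 20.4.
Round up: n₁ = 21, giving n₂ = ⌈2.5 × 21⌉ = ⌈52.5⌉ = 53.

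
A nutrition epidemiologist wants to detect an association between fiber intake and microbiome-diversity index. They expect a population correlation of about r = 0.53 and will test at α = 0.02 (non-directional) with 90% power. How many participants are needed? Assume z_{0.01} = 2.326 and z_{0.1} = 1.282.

Fisher's z: C = ½·ln((1+r)/(1−r)) = ½·ln(3.2553) = 0.5901.
n = ((z_{α/2} + z_β)/C)² + 3.
(2.326 + 1.282) / 0.5901 = 3.608 / 0.5901 = 6.114.
n = 6.114² + 3 = 37.38 + 3 = 40.4.
Round up.

n = 41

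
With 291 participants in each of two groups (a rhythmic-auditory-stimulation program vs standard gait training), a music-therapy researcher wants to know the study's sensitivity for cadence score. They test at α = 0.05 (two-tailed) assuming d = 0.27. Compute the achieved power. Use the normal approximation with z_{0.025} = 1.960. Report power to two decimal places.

power ≈ 0.90

For two equal groups, power = Φ(d·√(n/2) − z_{α/2}).
d·√(n/2) = 0.27 × √(291/2) = 0.27 × 12.062 = 3.257.
z_β = 3.257 − 1.960 = 1.297.
Power = Φ(1.297) = 0.903.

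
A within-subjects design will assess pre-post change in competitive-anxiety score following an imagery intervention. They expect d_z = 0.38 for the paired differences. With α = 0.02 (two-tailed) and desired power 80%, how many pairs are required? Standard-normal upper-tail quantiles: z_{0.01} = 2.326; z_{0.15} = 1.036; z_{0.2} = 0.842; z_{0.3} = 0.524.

n = 70 pairs

For a paired (one-sample on differences) test: n = ((z_{α/2} + z_β) / d)².
z_{α/2} + z_β = 2.326 + 0.842 = 3.168.
n = (3.168 / 0.38)² = 8.337² = 69.50.
Round up.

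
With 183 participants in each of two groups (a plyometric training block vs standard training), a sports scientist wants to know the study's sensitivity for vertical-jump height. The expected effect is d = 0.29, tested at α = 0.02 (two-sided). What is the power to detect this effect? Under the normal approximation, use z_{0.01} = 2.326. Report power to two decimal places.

For two equal groups, power = Φ(d·√(n/2) − z_{α/2}).
d·√(n/2) = 0.29 × √(183/2) = 0.29 × 9.566 = 2.774.
z_β = 2.774 − 2.326 = 0.448.
Power = Φ(0.448) = 0.673.

power ≈ 0.67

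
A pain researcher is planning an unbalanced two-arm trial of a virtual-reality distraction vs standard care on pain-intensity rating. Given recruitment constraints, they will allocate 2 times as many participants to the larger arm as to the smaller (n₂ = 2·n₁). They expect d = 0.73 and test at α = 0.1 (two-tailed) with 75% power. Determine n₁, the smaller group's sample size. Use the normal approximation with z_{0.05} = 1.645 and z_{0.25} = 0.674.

With allocation ratio k = n₂/n₁ = 2, Var(x̄₁−x̄₂) = σ²(1/n₁ + 1/(k·n₁)) = σ²·(k+1)/(k·n₁).
So n₁ = (1 + 1/k)·((z_{α/2} + z_β)/d)² = 1.500 × (2.319/0.73)².
n₁ = 1.500 × 10.09 = 15.1.
Round up: n₁ = 16, giving n₂ = 2 × 16 = 32.

n₁ = 16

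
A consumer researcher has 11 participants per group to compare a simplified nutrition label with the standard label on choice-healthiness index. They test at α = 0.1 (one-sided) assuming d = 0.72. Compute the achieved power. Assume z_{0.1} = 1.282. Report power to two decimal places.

power ≈ 0.66

For two equal groups, power = Φ(d·√(n/2) − z_{α}).
d·√(n/2) = 0.72 × √(11/2) = 0.72 × 2.345 = 1.689.
z_β = 1.689 − 1.282 = 0.407.
Power = Φ(0.407) = 0.658.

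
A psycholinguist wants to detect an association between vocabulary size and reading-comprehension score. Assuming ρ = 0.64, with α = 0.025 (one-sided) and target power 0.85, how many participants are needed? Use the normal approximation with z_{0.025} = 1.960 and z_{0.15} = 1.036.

Fisher's z: C = ½·ln((1+r)/(1−r)) = ½·ln(4.5556) = 0.7582.
n = ((z_{α} + z_β)/C)² + 3.
(1.960 + 1.036) / 0.7582 = 2.996 / 0.7582 = 3.951.
n = 3.951² + 3 = 15.61 + 3 = 18.6.
Round up.

n = 19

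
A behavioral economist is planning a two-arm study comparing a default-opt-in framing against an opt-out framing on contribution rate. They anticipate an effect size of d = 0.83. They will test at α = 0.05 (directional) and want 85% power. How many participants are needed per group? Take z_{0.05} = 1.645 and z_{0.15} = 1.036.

n = 21 per group

For two independent groups with equal n: n = 2·((z_{α} + z_β) / d)².
z_{α} + z_β = 1.645 + 1.036 = 2.681.
n = 2 × (2.681 / 0.83)² = 2 × 3.230² = 2 × 10.43 = 20.9.
Round up to the next whole participant.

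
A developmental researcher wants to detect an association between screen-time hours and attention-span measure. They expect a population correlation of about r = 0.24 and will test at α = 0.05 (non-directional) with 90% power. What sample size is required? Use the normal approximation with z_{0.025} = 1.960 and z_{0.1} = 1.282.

n = 179

Fisher's z: C = ½·ln((1+r)/(1−r)) = ½·ln(1.6316) = 0.2448.
n = ((z_{α/2} + z_β)/C)² + 3.
(1.960 + 1.282) / 0.2448 = 3.242 / 0.2448 = 13.243.
n = 13.243² + 3 = 175.39 + 3 = 178.4.
Round up.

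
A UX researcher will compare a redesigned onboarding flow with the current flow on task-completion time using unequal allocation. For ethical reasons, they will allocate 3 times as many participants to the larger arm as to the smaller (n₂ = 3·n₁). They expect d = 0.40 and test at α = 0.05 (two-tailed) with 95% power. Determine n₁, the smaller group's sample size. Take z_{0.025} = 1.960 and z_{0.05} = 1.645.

With allocation ratio k = n₂/n₁ = 3, Var(x̄₁−x̄₂) = σ²(1/n₁ + 1/(k·n₁)) = σ²·(k+1)/(k·n₁).
So n₁ = (1 + 1/k)·((z_{α/2} + z_β)/d)² = 1.333 × (3.605/0.40)².
n₁ = 1.333 × 81.23 = 108.3.
Round up: n₁ = 109, giving n₂ = 3 × 109 = 327.

n₁ = 109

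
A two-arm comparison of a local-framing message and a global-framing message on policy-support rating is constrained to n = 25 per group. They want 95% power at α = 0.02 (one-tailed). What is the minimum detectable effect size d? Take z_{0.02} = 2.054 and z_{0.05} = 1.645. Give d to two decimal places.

d_min ≈ 1.05

For two independent groups of n = 25 each: d_min = (z_{α} + z_β)·√(2/n).
z-sum = 2.054 + 1.645 = 3.699.
d_min = 3.699 × √(2/25) = 3.699 × 0.2828 = 1.046.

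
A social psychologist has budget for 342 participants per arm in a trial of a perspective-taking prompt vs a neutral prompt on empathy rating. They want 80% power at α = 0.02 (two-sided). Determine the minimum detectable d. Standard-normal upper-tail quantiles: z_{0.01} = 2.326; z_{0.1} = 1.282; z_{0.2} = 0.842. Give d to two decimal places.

For two independent groups of n = 342 each: d_min = (z_{α/2} + z_β)·√(2/n).
z-sum = 2.326 + 0.842 = 3.168.
d_min = 3.168 × √(2/342) = 3.168 × 0.0765 = 0.242.

d_min ≈ 0.24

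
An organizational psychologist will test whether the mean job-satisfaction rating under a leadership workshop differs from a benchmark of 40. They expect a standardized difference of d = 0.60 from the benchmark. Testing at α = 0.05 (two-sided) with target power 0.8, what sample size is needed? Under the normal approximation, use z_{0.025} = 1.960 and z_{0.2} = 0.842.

For a one-sample test: n = ((z_{α/2} + z_β) / d)².
z_{α/2} + z_β = 1.960 + 0.842 = 2.802.
n = (2.802 / 0.60)² = 4.670² = 21.81.
Round up.

n = 22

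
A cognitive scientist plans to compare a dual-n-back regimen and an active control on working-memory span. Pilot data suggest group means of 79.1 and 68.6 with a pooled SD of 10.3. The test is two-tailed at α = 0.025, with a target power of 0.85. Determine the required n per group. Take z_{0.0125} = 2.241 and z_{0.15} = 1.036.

Cohen's d = |M₁ − M₂| / SD_pooled = |79.1 − 68.6| / 10.3 = 10.5 / 10.3 = 1.019.
For two independent groups with equal n: n = 2·((z_{α/2} + z_β) / d)².
z_{α/2} + z_β = 2.241 + 1.036 = 3.277.
n = 2 × (3.277 / 1.019)² = 2 × 3.216² = 2 × 10.34 = 20.7.
Round up to the next whole participant.

n = 21 per group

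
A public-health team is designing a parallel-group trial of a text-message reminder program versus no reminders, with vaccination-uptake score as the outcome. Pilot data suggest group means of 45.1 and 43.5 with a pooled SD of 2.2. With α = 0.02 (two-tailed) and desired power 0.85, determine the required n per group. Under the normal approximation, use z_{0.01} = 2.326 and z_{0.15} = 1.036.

n = 43 per group

Cohen's d = |M₁ − M₂| / SD_pooled = |45.1 − 43.5| / 2.2 = 1.6 / 2.2 = 0.727.
For two independent groups with equal n: n = 2·((z_{α/2} + z_β) / d)².
z_{α/2} + z_β = 2.326 + 1.036 = 3.362.
n = 2 × (3.362 / 0.727)² = 2 × 4.624² = 2 × 21.39 = 42.8.
Round up to the next whole participant.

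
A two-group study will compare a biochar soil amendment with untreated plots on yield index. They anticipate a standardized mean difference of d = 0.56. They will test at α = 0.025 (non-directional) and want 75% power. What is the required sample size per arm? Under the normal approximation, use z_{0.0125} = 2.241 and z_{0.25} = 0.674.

n = 55 per group

For two independent groups with equal n: n = 2·((z_{α/2} + z_β) / d)².
z_{α/2} + z_β = 2.241 + 0.674 = 2.915.
n = 2 × (2.915 / 0.56)² = 2 × 5.205² = 2 × 27.10 = 54.2.
Round up to the next whole participant.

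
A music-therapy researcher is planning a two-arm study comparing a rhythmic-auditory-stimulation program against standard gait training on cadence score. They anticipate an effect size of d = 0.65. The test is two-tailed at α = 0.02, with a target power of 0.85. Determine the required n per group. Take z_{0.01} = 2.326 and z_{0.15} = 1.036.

For two independent groups with equal n: n = 2·((z_{α/2} + z_β) / d)².
z_{α/2} + z_β = 2.326 + 1.036 = 3.362.
n = 2 × (3.362 / 0.65)² = 2 × 5.172² = 2 × 26.75 = 53.5.
Round up to the next whole participant.

n = 54 per group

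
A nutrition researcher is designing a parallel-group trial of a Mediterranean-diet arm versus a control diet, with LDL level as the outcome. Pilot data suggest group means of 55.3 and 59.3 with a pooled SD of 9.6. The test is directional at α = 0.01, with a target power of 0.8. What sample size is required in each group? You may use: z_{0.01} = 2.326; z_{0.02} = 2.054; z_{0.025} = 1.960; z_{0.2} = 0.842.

Cohen's d = |M₁ − M₂| / SD_pooled = |55.3 − 59.3| / 9.6 = 4.0 / 9.6 = 0.417.
For two independent groups with equal n: n = 2·((z_{α} + z_β) / d)².
z_{α} + z_β = 2.326 + 0.842 = 3.168.
n = 2 × (3.168 / 0.417)² = 2 × 7.597² = 2 × 57.72 = 115.4.
Round up to the next whole participant.

n = 116 per group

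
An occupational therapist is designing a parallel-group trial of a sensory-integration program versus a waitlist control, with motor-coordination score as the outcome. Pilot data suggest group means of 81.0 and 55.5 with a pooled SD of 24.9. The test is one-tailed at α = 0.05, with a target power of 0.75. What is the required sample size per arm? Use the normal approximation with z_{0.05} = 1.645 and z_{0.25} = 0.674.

n = 11 per group

Cohen's d = |M₁ − M₂| / SD_pooled = |81.0 − 55.5| / 24.9 = 25.5 / 24.9 = 1.024.
For two independent groups with equal n: n = 2·((z_{α} + z_β) / d)².
z_{α} + z_β = 1.645 + 0.674 = 2.319.
n = 2 × (2.319 / 1.024)² = 2 × 2.265² = 2 × 5.13 = 10.3.
Round up to the next whole participant.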